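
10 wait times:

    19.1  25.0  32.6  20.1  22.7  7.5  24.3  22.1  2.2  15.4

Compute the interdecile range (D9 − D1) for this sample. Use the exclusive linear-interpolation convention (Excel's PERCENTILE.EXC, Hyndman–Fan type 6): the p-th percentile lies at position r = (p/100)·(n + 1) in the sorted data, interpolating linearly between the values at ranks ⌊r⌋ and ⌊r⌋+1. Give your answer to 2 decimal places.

Sorted: 2.2, 7.5, 15.4, 19.1, 20.1, 22.1, 22.7, 24.3, 25.0, 32.6.
n = 10.
P10: r = 1.1; ranks 1–2 are 2.2, 7.5; interpolating gives 2.73.
P90: r = 9.9; ranks 9–10 are 25.0, 32.6; interpolating gives 31.84.
Difference: 31.84 − 2.73 = 29.11.

29.11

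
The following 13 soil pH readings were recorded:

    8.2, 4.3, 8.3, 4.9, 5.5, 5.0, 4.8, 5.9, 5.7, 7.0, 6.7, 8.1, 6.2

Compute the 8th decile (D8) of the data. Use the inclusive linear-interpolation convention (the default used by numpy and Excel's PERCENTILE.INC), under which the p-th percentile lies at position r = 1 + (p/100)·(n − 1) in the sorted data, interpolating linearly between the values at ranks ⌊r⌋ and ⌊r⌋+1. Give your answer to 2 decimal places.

Sorted: 4.3, 4.8, 4.9, 5.0, 5.5, 5.7, 5.9, 6.2, 6.7, 7.0, 8.1, 8.2, 8.3.
n = 13.
r = 1 + (80/100)·(13 − 1) = 1 + 9.6 = 10.6.
Rank 10 is 7.0 and rank 11 is 8.1.
Interpolate: 7.0 + 0.6·(8.1 − 7.0) = 7.0 + 0.6·1.1 = 7.66.

7.66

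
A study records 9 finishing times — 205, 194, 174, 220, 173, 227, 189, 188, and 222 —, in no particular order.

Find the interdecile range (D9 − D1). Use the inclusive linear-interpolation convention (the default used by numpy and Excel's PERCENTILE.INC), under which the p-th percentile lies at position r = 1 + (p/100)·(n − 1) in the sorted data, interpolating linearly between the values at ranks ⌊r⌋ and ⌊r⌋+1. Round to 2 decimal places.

49.20

Sorted: 173, 174, 188, 189, 194, 205, 220, 222, 227.
n = 9.
P10: r = 1.8; ranks 1–2 are 173, 174; interpolating gives 173.8.
P90: r = 8.2; ranks 8–9 are 222, 227; interpolating gives 223.
Difference: 223 − 173.8 = 49.2.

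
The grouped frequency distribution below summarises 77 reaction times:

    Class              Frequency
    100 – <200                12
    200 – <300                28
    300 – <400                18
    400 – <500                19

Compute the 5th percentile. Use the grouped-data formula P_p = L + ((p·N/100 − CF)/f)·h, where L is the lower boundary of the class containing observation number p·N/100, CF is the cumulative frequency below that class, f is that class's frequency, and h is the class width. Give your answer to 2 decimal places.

132.08

N = 77; target position k = 5/100 · 77 = 3.85.
Cumulative frequencies: 12, 40, 58, 77.
Observation 3.85 falls in the class 100 – <200.
L = 100, CF = 0, f = 12, h = 100.
P5 = 100 + ((3.85 − 0)/12)·100 = 100 + 32.0833 = 132.083.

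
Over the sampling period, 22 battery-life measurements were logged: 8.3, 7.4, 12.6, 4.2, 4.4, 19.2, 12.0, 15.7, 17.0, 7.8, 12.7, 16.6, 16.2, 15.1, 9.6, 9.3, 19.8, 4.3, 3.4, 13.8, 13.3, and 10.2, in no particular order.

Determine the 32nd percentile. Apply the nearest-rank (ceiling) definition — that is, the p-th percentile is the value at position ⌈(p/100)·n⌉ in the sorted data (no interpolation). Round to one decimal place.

Sorted: 3.4, 4.2, 4.3, 4.4, 7.4, 7.8, 8.3, 9.3, 9.6, 10.2, 12.0, 12.6, 12.7, 13.3, 13.8, 15.1, 15.7, 16.2, 16.6, 17.0, 19.2, 19.8.
n = 22.
Position = ⌈32/100 · 22⌉ = ⌈7.04⌉ = 8.
The value at rank 8 is 9.3.

9.3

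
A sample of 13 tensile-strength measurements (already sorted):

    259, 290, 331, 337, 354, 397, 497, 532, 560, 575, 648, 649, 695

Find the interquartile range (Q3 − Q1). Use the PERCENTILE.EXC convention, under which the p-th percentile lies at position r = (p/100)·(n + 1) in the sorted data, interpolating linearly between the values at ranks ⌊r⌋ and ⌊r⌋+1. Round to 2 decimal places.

n = 13.
P25: r = 3.5; ranks 3–4 are 331, 337; interpolating gives 334.
P75: r = 10.5; ranks 10–11 are 575, 648; interpolating gives 611.5.
Difference: 611.5 − 334 = 277.5.

277.50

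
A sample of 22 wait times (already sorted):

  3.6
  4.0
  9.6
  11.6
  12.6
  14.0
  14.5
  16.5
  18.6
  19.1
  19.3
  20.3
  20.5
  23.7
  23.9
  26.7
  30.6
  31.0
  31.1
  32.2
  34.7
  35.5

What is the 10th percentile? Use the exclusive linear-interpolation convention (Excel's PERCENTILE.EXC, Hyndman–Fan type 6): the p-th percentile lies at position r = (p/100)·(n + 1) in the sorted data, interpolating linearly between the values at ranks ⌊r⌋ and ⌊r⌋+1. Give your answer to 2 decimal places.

5.68

n = 22.
r = (10/100)·(22 + 1) = 2.3.
Rank 2 is 4.0 and rank 3 is 9.6.
Interpolate: 4.0 + 0.3·(9.6 − 4.0) = 4.0 + 0.3·5.6 = 5.68.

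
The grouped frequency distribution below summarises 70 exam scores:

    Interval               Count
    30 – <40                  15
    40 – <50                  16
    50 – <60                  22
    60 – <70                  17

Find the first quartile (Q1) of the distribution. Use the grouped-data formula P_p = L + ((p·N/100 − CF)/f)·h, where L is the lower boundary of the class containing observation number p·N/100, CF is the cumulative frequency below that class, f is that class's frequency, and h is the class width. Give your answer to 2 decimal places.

41.56

N = 70; target position k = 25/100 · 70 = 17.5.
Cumulative frequencies: 15, 31, 53, 70.
Observation 17.5 falls in the class 40 – <50.
L = 40, CF = 15, f = 16, h = 10.
P25 = 40 + ((17.5 − 15)/16)·10 = 40 + 1.5625 = 41.5625.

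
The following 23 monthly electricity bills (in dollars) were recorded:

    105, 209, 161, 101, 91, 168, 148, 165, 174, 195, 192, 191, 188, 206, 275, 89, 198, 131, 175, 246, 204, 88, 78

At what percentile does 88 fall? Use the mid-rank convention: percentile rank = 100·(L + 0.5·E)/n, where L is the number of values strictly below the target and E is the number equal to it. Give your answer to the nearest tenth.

Sorted: 78, 88, 89, 91, 101, 105, 131, 148, 161, 165, 168, 174, 175, 188, 191, 192, 195, 198, 204, 206, 209, 246, 275.
Count below 88: L = 1; count equal: E = 1; n = 23.
Percentile rank = 100·(1 + 0.5·1)/23 = 100·1.5/23 = 6.522.

6.5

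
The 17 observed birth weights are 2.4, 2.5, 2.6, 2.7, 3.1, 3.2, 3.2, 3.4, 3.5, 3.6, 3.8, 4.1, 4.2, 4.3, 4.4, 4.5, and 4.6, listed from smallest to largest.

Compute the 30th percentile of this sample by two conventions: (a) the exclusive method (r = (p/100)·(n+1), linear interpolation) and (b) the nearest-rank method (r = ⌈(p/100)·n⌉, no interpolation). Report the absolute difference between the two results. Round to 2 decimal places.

n = 17.
(a) r = 5.4; between ranks 5 (3.1) and 6 (3.2): 3.14.
(b) the nearest-rank method: rank 6 → 3.2.
|3.14 − 3.2| = 0.06.

0.06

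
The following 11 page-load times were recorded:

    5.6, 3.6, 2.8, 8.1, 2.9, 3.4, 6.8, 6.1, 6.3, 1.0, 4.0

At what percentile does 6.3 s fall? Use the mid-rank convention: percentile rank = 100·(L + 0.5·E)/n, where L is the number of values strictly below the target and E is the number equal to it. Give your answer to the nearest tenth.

77.3

Sorted: 1.0, 2.8, 2.9, 3.4, 3.6, 4.0, 5.6, 6.1, 6.3, 6.8, 8.1.
Count below 6.3: L = 8; count equal: E = 1; n = 11.
Percentile rank = 100·(8 + 0.5·1)/11 = 100·8.5/11 = 77.27.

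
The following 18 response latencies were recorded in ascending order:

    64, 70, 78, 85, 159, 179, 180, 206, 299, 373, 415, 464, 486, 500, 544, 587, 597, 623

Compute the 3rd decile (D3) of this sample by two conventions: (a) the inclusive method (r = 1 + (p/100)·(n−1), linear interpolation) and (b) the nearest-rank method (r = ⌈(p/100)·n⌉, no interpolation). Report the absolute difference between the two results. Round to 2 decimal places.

0.10

n = 18.
(a) r = 6.1; between ranks 6 (179) and 7 (180): 179.1.
(b) the nearest-rank method: rank 6 → 179.
|179.1 − 179| = 0.1.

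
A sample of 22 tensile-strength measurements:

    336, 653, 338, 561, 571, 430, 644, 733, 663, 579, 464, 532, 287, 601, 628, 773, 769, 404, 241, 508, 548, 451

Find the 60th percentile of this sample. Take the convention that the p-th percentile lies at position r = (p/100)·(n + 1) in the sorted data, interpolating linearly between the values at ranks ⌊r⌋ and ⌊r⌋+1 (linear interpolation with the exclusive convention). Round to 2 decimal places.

577.40

Sorted: 241, 287, 336, 338, 404, 430, 451, 464, 508, 532, 548, 561, 571, 579, 601, 628, 644, 653, 663, 733, 769, 773.
n = 22.
r = (60/100)·(22 + 1) = 13.8.
Rank 13 is 571 and rank 14 is 579.
Interpolate: 571 + 0.8·(579 − 571) = 571 + 0.8·8 = 577.4.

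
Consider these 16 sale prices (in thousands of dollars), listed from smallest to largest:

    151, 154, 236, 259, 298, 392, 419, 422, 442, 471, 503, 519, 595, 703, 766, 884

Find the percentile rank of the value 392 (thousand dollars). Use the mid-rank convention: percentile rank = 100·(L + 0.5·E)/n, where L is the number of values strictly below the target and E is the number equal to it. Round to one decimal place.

34.4

Count below 392: L = 5; count equal: E = 1; n = 16.
Percentile rank = 100·(5 + 0.5·1)/16 = 100·5.5/16 = 34.38.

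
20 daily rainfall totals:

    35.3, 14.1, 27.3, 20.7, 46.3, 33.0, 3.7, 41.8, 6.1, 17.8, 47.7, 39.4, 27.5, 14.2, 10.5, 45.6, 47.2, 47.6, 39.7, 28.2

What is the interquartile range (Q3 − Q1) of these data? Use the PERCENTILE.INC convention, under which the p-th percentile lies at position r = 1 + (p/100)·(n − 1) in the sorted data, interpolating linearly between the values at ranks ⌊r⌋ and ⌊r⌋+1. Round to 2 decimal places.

Sorted: 3.7, 6.1, 10.5, 14.1, 14.2, 17.8, 20.7, 27.3, 27.5, 28.2, 33.0, 35.3, 39.4, 39.7, 41.8, 45.6, 46.3, 47.2, 47.6, 47.7.
n = 20.
P25: r = 5.75; ranks 5–6 are 14.2, 17.8; interpolating gives 16.9.
P75: r = 15.25; ranks 15–16 are 41.8, 45.6; interpolating gives 42.75.
Difference: 42.75 − 16.9 = 25.85.

25.85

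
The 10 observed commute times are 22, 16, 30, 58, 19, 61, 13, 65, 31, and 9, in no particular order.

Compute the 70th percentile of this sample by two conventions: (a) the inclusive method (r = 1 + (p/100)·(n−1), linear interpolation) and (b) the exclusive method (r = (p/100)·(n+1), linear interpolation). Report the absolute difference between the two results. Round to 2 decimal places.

10.80

Sorted: 9, 13, 16, 19, 22, 30, 31, 58, 61, 65.
n = 10.
(a) r = 7.3; between ranks 7 (31) and 8 (58): 39.1.
(b) r = 7.7; between ranks 7 (31) and 8 (58): 49.9.
|39.1 − 49.9| = 10.8.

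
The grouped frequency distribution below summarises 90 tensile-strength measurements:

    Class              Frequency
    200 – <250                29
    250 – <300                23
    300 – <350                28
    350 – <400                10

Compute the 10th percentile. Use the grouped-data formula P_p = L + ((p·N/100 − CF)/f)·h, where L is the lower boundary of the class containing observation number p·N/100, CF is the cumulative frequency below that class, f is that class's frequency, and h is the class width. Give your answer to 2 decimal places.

N = 90; target position k = 10/100 · 90 = 9.
Cumulative frequencies: 29, 52, 80, 90.
Observation 9 falls in the class 200 – <250.
L = 200, CF = 0, f = 29, h = 50.
P10 = 200 + ((9 − 0)/29)·50 = 200 + 15.5172 = 215.517.

215.52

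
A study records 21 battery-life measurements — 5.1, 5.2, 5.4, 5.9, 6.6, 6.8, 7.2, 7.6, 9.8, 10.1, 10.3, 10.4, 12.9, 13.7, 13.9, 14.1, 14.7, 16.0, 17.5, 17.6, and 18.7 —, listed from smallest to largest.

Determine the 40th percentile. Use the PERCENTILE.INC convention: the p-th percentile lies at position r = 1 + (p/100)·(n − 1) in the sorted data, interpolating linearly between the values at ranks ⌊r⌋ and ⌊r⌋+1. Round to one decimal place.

n = 21.
r = 1 + (40/100)·(21 − 1) = 1 + 8 = 9.
r is an integer, so P40 is the value at rank 9: 9.8.

9.8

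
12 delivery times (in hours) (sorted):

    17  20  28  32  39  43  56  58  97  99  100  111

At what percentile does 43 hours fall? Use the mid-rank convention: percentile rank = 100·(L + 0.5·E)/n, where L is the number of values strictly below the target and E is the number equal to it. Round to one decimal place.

Count below 43: L = 5; count equal: E = 1; n = 12.
Percentile rank = 100·(5 + 0.5·1)/12 = 100·5.5/12 = 45.83.

45.8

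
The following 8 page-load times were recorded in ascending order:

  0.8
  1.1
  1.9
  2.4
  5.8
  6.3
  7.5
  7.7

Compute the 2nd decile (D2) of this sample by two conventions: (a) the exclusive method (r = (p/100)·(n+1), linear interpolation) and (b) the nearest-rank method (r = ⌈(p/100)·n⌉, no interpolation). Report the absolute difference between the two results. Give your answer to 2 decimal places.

0.06

n = 8.
(a) r = 1.8; between ranks 1 (0.8) and 2 (1.1): 1.04.
(b) the nearest-rank method: rank 2 → 1.1.
|1.04 − 1.1| = 0.06.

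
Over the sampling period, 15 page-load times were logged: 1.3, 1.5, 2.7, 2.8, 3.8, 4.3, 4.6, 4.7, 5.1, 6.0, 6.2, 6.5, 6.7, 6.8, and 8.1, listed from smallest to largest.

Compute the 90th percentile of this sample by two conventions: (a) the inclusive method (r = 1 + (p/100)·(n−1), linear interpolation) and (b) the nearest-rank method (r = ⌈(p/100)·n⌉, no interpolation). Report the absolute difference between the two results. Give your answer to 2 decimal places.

n = 15.
(a) r = 13.6; between ranks 13 (6.7) and 14 (6.8): 6.76.
(b) the nearest-rank method: rank 14 → 6.8.
|6.76 − 6.8| = 0.04.

0.04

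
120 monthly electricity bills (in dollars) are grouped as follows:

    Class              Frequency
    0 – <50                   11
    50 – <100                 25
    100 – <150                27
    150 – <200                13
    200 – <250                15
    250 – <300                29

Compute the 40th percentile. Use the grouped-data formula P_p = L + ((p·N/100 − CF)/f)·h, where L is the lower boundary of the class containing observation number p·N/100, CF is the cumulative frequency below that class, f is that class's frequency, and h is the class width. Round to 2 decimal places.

N = 120; target position k = 40/100 · 120 = 48.
Cumulative frequencies: 11, 36, 63, 76, 91, 120.
Observation 48 falls in the class 100 – <150.
L = 100, CF = 36, f = 27, h = 50.
P40 = 100 + ((48 − 36)/27)·50 = 100 + 22.2222 = 122.222.

122.22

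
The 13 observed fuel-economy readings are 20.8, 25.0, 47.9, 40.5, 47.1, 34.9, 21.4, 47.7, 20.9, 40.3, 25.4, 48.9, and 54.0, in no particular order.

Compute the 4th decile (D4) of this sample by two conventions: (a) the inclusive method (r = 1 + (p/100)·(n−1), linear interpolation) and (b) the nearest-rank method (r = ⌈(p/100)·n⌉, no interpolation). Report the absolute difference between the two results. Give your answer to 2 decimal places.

Sorted: 20.8, 20.9, 21.4, 25.0, 25.4, 34.9, 40.3, 40.5, 47.1, 47.7, 47.9, 48.9, 54.0.
n = 13.
(a) r = 5.8; between ranks 5 (25.4) and 6 (34.9): 33.
(b) the nearest-rank method: rank 6 → 34.9.
|33 − 34.9| = 1.9.

1.90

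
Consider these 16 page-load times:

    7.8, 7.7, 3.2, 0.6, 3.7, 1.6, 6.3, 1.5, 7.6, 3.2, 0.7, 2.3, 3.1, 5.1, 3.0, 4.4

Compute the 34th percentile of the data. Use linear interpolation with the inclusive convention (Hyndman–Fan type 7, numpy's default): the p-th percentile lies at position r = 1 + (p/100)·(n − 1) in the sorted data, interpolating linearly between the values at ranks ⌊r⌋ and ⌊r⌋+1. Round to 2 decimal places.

3.01

Sorted: 0.6, 0.7, 1.5, 1.6, 2.3, 3.0, 3.1, 3.2, 3.2, 3.7, 4.4, 5.1, 6.3, 7.6, 7.7, 7.8.
n = 16.
r = 1 + (34/100)·(16 − 1) = 1 + 5.1 = 6.1.
Rank 6 is 3.0 and rank 7 is 3.1.
Interpolate: 3.0 + 0.1·(3.1 − 3.0) = 3.0 + 0.1·0.1 = 3.01.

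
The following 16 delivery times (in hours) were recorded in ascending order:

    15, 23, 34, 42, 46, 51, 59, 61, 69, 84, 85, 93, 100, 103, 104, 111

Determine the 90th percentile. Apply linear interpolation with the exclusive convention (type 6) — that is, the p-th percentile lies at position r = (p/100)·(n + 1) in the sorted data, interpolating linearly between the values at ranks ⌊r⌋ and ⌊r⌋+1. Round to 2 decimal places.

106.10

n = 16.
r = (90/100)·(16 + 1) = 15.3.
Rank 15 is 104 and rank 16 is 111.
Interpolate: 104 + 0.3·(111 − 104) = 104 + 0.3·7 = 106.1.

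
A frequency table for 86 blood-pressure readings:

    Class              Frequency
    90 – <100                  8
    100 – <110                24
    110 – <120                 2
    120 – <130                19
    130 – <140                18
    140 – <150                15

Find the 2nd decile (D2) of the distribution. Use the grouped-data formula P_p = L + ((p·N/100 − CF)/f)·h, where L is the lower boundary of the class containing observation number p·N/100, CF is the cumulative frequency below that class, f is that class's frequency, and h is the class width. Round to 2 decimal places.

N = 86; target position k = 20/100 · 86 = 17.2.
Cumulative frequencies: 8, 32, 34, 53, 71, 86.
Observation 17.2 falls in the class 100 – <110.
L = 100, CF = 8, f = 24, h = 10.
P20 = 100 + ((17.2 − 8)/24)·10 = 100 + 3.83333 = 103.833.

103.83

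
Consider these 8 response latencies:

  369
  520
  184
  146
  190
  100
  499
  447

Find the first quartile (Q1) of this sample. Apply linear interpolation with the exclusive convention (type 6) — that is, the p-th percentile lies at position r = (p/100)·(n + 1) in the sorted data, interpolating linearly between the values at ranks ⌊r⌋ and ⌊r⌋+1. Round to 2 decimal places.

155.50

Sorted: 100, 146, 184, 190, 369, 447, 499, 520.
n = 8.
r = (25/100)·(8 + 1) = 2.25.
Rank 2 is 146 and rank 3 is 184.
Interpolate: 146 + 0.25·(184 − 146) = 146 + 0.25·38 = 155.5.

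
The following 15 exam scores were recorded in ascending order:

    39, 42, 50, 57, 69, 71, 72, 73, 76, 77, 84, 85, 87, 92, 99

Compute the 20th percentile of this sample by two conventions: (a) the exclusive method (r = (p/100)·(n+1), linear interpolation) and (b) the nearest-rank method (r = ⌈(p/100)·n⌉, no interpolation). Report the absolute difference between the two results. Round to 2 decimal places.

1.40

n = 15.
(a) r = 3.2; between ranks 3 (50) and 4 (57): 51.4.
(b) the nearest-rank method: rank 3 → 50.
|51.4 − 50| = 1.4.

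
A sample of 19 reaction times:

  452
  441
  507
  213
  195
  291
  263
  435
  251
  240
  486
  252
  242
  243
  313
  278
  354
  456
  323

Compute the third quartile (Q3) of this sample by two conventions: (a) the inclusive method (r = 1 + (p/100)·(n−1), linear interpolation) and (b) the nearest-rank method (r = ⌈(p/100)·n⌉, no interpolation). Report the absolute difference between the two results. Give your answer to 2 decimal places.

Sorted: 195, 213, 240, 242, 243, 251, 252, 263, 278, 291, 313, 323, 354, 435, 441, 452, 456, 486, 507.
n = 19.
(a) r = 14.5; between ranks 14 (435) and 15 (441): 438.
(b) the nearest-rank method: rank 15 → 441.
|438 − 441| = 3.

3.00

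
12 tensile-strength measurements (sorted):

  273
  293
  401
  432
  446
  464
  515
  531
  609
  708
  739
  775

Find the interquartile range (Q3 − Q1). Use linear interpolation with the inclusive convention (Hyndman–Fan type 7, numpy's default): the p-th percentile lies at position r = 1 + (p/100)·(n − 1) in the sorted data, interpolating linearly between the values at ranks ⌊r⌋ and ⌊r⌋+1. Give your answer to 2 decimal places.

n = 12.
P25: r = 3.75; ranks 3–4 are 401, 432; interpolating gives 424.25.
P75: r = 9.25; ranks 9–10 are 609, 708; interpolating gives 633.75.
Difference: 633.75 − 424.25 = 209.5.

209.50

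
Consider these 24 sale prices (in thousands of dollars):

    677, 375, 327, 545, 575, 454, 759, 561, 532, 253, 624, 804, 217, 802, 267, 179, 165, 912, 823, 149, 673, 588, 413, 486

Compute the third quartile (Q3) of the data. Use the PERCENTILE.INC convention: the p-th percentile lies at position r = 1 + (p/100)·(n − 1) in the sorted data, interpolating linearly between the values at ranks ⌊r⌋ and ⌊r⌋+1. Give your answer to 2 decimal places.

Sorted: 149, 165, 179, 217, 253, 267, 327, 375, 413, 454, 486, 532, 545, 561, 575, 588, 624, 673, 677, 759, 802, 804, 823, 912.
n = 24.
r = 1 + (75/100)·(24 − 1) = 1 + 17.25 = 18.25.
Rank 18 is 673 and rank 19 is 677.
Interpolate: 673 + 0.25·(677 − 673) = 673 + 0.25·4 = 674.

674.00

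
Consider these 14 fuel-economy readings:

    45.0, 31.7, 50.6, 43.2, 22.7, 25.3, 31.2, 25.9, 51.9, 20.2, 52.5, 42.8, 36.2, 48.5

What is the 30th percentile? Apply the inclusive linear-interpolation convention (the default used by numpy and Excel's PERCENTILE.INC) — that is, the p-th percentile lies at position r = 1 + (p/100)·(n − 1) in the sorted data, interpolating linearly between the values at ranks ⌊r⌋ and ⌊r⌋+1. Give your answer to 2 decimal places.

30.67

Sorted: 20.2, 22.7, 25.3, 25.9, 31.2, 31.7, 36.2, 42.8, 43.2, 45.0, 48.5, 50.6, 51.9, 52.5.
n = 14.
r = 1 + (30/100)·(14 − 1) = 1 + 3.9 = 4.9.
Rank 4 is 25.9 and rank 5 is 31.2.
Interpolate: 25.9 + 0.9·(31.2 − 25.9) = 25.9 + 0.9·5.3 = 30.67.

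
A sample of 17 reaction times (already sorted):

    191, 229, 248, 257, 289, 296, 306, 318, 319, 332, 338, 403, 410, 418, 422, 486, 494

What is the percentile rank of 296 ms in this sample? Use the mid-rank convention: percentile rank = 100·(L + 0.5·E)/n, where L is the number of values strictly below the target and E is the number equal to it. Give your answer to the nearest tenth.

32.4

Count below 296: L = 5; count equal: E = 1; n = 17.
Percentile rank = 100·(5 + 0.5·1)/17 = 100·5.5/17 = 32.35.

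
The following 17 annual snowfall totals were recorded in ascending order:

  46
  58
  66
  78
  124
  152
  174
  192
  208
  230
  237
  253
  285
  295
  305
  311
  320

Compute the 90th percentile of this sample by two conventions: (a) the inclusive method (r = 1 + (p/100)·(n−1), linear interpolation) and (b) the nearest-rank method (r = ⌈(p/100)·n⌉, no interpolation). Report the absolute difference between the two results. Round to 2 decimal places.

n = 17.
(a) r = 15.4; between ranks 15 (305) and 16 (311): 307.4.
(b) the nearest-rank method: rank 16 → 311.
|307.4 − 311| = 3.6.

3.60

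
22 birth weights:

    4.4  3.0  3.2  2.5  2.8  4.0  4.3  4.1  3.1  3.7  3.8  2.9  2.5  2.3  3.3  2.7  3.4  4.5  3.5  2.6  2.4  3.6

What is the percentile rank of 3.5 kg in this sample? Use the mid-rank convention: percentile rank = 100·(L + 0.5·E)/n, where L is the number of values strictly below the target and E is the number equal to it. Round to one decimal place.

Sorted: 2.3, 2.4, 2.5, 2.5, 2.6, 2.7, 2.8, 2.9, 3.0, 3.1, 3.2, 3.3, 3.4, 3.5, 3.6, 3.7, 3.8, 4.0, 4.1, 4.3, 4.4, 4.5.
Count below 3.5: L = 13; count equal: E = 1; n = 22.
Percentile rank = 100·(13 + 0.5·1)/22 = 100·13.5/22 = 61.36.

61.4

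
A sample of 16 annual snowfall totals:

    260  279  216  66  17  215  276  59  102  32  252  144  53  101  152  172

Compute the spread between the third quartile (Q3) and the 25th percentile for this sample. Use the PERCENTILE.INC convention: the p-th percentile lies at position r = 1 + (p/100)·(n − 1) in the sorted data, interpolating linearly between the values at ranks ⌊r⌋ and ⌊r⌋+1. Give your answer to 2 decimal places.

160.75

Sorted: 17, 32, 53, 59, 66, 101, 102, 144, 152, 172, 215, 216, 252, 260, 276, 279.
n = 16.
P25: r = 4.75; ranks 4–5 are 59, 66; interpolating gives 64.25.
P75: r = 12.25; ranks 12–13 are 216, 252; interpolating gives 225.
Difference: 225 − 64.25 = 160.75.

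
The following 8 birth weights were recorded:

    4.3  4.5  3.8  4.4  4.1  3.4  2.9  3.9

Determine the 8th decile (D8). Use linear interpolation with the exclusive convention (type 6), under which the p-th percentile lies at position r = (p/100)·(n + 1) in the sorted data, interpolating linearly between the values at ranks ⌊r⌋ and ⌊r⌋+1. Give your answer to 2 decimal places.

Sorted: 2.9, 3.4, 3.8, 3.9, 4.1, 4.3, 4.4, 4.5.
n = 8.
r = (80/100)·(8 + 1) = 7.2.
Rank 7 is 4.4 and rank 8 is 4.5.
Interpolate: 4.4 + 0.2·(4.5 − 4.4) = 4.4 + 0.2·0.1 = 4.42.

4.42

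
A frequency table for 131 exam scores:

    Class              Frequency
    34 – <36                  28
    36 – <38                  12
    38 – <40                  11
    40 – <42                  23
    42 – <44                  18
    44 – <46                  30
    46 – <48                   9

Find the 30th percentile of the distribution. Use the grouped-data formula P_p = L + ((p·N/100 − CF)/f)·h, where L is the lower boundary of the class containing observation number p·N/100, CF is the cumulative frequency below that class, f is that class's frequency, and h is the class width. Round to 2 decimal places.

N = 131; target position k = 30/100 · 131 = 39.3.
Cumulative frequencies: 28, 40, 51, 74, 92, 122, 131.
Observation 39.3 falls in the class 36 – <38.
L = 36, CF = 28, f = 12, h = 2.
P30 = 36 + ((39.3 − 28)/12)·2 = 36 + 1.88333 = 37.8833.

37.88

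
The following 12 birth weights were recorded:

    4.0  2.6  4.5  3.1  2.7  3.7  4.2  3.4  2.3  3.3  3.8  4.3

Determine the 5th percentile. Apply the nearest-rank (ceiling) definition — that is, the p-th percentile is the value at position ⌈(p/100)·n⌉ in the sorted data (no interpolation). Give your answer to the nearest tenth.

2.3

Sorted: 2.3, 2.6, 2.7, 3.1, 3.3, 3.4, 3.7, 3.8, 4.0, 4.2, 4.3, 4.5.
n = 12.
Position = ⌈5/100 · 12⌉ = ⌈0.6⌉ = 1.
The value at rank 1 is 2.3.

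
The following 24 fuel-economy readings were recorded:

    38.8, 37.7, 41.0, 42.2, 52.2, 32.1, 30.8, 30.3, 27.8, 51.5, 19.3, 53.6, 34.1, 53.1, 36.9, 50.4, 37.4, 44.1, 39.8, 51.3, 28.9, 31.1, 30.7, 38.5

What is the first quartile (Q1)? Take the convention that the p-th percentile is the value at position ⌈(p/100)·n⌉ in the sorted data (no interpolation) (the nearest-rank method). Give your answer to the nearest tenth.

30.8

Sorted: 19.3, 27.8, 28.9, 30.3, 30.7, 30.8, 31.1, 32.1, 34.1, 36.9, 37.4, 37.7, 38.5, 38.8, 39.8, 41.0, 42.2, 44.1, 50.4, 51.3, 51.5, 52.2, 53.1, 53.6.
n = 24.
Position = ⌈25/100 · 24⌉ = ⌈6⌉ = 6.
The value at rank 6 is 30.8.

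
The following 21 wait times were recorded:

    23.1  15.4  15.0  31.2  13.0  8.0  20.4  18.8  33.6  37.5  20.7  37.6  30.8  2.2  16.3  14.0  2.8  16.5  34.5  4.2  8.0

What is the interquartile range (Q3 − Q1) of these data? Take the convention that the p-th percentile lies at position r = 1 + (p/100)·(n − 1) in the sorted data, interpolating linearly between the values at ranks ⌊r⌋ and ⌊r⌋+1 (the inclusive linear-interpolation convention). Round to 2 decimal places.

17.80

Sorted: 2.2, 2.8, 4.2, 8.0, 8.0, 13.0, 14.0, 15.0, 15.4, 16.3, 16.5, 18.8, 20.4, 20.7, 23.1, 30.8, 31.2, 33.6, 34.5, 37.5, 37.6.
n = 21.
P25: r = 6 (integer) → 13.
P75: r = 16 (integer) → 30.8.
Difference: 30.8 − 13 = 17.8.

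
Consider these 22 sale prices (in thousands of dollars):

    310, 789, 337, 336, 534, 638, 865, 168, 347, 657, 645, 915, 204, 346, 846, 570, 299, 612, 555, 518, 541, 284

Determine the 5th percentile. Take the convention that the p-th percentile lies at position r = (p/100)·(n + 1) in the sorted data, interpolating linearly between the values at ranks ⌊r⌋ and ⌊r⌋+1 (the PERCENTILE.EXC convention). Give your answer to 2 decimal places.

173.40

Sorted: 168, 204, 284, 299, 310, 336, 337, 346, 347, 518, 534, 541, 555, 570, 612, 638, 645, 657, 789, 846, 865, 915.
n = 22.
r = (5/100)·(22 + 1) = 1.15.
Rank 1 is 168 and rank 2 is 204.
Interpolate: 168 + 0.15·(204 − 168) = 168 + 0.15·36 = 173.4.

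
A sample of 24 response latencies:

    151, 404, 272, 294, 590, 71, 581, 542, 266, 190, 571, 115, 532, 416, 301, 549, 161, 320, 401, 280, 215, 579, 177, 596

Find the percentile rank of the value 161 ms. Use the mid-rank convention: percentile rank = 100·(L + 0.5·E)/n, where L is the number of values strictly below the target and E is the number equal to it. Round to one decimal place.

14.6

Sorted: 71, 115, 151, 161, 177, 190, 215, 266, 272, 280, 294, 301, 320, 401, 404, 416, 532, 542, 549, 571, 579, 581, 590, 596.
Count below 161: L = 3; count equal: E = 1; n = 24.
Percentile rank = 100·(3 + 0.5·1)/24 = 100·3.5/24 = 14.58.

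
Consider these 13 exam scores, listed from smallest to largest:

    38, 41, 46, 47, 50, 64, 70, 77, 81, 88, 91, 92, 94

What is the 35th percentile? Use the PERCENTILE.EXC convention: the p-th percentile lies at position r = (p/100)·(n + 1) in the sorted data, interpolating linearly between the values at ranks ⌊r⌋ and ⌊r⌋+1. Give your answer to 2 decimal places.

49.70

n = 13.
r = (35/100)·(13 + 1) = 4.9.
Rank 4 is 47 and rank 5 is 50.
Interpolate: 47 + 0.9·(50 − 47) = 47 + 0.9·3 = 49.7.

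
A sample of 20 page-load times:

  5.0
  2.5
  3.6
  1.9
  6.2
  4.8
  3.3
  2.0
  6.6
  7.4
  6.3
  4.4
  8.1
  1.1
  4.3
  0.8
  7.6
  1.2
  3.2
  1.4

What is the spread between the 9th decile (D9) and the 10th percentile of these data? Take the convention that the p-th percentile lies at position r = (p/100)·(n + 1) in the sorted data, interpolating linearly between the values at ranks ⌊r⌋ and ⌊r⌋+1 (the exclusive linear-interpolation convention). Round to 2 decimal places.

Sorted: 0.8, 1.1, 1.2, 1.4, 1.9, 2.0, 2.5, 3.2, 3.3, 3.6, 4.3, 4.4, 4.8, 5.0, 6.2, 6.3, 6.6, 7.4, 7.6, 8.1.
n = 20.
P10: r = 2.1; ranks 2–3 are 1.1, 1.2; interpolating gives 1.11.
P90: r = 18.9; ranks 18–19 are 7.4, 7.6; interpolating gives 7.58.
Difference: 7.58 − 1.11 = 6.47.

6.47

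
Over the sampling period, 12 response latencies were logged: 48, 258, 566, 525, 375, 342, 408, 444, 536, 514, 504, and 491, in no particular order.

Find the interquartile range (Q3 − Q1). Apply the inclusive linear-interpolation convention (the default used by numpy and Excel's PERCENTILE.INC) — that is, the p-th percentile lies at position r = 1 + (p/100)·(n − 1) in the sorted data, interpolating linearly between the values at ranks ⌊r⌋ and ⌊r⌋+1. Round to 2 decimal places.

150.00

Sorted: 48, 258, 342, 375, 408, 444, 491, 504, 514, 525, 536, 566.
n = 12.
P25: r = 3.75; ranks 3–4 are 342, 375; interpolating gives 366.75.
P75: r = 9.25; ranks 9–10 are 514, 525; interpolating gives 516.75.
Difference: 516.75 − 366.75 = 150.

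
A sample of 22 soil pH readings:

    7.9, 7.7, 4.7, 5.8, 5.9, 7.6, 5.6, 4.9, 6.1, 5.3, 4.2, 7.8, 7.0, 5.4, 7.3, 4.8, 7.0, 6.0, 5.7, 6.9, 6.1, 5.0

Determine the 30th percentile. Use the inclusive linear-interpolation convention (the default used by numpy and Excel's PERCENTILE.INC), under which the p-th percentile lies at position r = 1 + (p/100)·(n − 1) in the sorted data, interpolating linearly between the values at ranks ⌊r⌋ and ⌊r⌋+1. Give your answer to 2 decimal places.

5.46

Sorted: 4.2, 4.7, 4.8, 4.9, 5.0, 5.3, 5.4, 5.6, 5.7, 5.8, 5.9, 6.0, 6.1, 6.1, 6.9, 7.0, 7.0, 7.3, 7.6, 7.7, 7.8, 7.9.
n = 22.
r = 1 + (30/100)·(22 − 1) = 1 + 6.3 = 7.3.
Rank 7 is 5.4 and rank 8 is 5.6.
Interpolate: 5.4 + 0.3·(5.6 − 5.4) = 5.4 + 0.3·0.2 = 5.46.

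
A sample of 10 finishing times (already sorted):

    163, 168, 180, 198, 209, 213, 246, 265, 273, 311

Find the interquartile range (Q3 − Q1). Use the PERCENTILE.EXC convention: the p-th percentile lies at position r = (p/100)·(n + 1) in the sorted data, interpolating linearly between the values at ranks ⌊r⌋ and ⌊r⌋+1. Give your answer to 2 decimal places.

90.00

n = 10.
P25: r = 2.75; ranks 2–3 are 168, 180; interpolating gives 177.
P75: r = 8.25; ranks 8–9 are 265, 273; interpolating gives 267.
Difference: 267 − 177 = 90.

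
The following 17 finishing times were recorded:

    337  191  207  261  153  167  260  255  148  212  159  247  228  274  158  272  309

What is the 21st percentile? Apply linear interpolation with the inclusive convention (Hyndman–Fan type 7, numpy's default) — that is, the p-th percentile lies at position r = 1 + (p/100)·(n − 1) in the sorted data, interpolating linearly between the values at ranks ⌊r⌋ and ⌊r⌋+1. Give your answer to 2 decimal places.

Sorted: 148, 153, 158, 159, 167, 191, 207, 212, 228, 247, 255, 260, 261, 272, 274, 309, 337.
n = 17.
r = 1 + (21/100)·(17 − 1) = 1 + 3.36 = 4.36.
Rank 4 is 159 and rank 5 is 167.
Interpolate: 159 + 0.36·(167 − 159) = 159 + 0.36·8 = 161.88.

161.88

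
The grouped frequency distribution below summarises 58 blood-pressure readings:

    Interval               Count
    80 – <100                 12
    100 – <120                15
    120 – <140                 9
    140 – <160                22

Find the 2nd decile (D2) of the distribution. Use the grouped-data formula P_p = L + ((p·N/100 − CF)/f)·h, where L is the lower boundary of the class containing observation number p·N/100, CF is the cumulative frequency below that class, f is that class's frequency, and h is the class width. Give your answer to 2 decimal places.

N = 58; target position k = 20/100 · 58 = 11.6.
Cumulative frequencies: 12, 27, 36, 58.
Observation 11.6 falls in the class 80 – <100.
L = 80, CF = 0, f = 12, h = 20.
P20 = 80 + ((11.6 − 0)/12)·20 = 80 + 19.3333 = 99.3333.

99.33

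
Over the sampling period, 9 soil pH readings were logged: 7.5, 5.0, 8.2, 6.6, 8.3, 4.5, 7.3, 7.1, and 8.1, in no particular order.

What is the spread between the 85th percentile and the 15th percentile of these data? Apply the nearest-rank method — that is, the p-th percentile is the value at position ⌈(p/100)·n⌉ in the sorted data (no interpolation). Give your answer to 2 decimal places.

Sorted: 4.5, 5.0, 6.6, 7.1, 7.3, 7.5, 8.1, 8.2, 8.3.
n = 9.
P15: rank ⌈15/100·9⌉ = 2 → 5.
P85: rank ⌈85/100·9⌉ = 8 → 8.2.
Difference: 8.2 − 5 = 3.2.

3.20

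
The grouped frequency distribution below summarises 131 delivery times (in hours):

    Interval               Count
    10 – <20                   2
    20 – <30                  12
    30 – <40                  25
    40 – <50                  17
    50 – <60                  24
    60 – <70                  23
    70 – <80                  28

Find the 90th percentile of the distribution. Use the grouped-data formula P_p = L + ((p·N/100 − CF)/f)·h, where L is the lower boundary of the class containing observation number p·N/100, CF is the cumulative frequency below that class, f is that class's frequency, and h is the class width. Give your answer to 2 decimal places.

75.32

N = 131; target position k = 90/100 · 131 = 117.9.
Cumulative frequencies: 2, 14, 39, 56, 80, 103, 131.
Observation 117.9 falls in the class 70 – <80.
L = 70, CF = 103, f = 28, h = 10.
P90 = 70 + ((117.9 − 103)/28)·10 = 70 + 5.32143 = 75.3214.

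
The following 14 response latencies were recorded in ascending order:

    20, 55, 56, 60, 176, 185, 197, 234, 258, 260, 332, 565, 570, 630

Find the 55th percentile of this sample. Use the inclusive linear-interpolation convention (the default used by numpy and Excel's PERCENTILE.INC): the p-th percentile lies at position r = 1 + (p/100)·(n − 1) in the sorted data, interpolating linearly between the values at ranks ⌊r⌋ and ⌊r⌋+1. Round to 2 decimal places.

n = 14.
r = 1 + (55/100)·(14 − 1) = 1 + 7.15 = 8.15.
Rank 8 is 234 and rank 9 is 258.
Interpolate: 234 + 0.15·(258 − 234) = 234 + 0.15·24 = 237.6.

237.60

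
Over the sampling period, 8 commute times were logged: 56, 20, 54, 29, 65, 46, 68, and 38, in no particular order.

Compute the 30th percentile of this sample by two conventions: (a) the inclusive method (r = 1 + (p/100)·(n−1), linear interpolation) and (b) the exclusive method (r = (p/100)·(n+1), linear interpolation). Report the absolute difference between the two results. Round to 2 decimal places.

3.50

Sorted: 20, 29, 38, 46, 54, 56, 65, 68.
n = 8.
(a) r = 3.1; between ranks 3 (38) and 4 (46): 38.8.
(b) r = 2.7; between ranks 2 (29) and 3 (38): 35.3.
|38.8 − 35.3| = 3.5.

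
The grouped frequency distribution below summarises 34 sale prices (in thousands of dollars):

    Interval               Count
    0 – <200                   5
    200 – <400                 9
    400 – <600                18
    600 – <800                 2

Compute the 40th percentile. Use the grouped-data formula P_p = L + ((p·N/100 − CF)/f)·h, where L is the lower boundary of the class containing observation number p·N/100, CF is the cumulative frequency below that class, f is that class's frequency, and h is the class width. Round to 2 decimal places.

391.11

N = 34; target position k = 40/100 · 34 = 13.6.
Cumulative frequencies: 5, 14, 32, 34.
Observation 13.6 falls in the class 200 – <400.
L = 200, CF = 5, f = 9, h = 200.
P40 = 200 + ((13.6 − 5)/9)·200 = 200 + 191.111 = 391.111.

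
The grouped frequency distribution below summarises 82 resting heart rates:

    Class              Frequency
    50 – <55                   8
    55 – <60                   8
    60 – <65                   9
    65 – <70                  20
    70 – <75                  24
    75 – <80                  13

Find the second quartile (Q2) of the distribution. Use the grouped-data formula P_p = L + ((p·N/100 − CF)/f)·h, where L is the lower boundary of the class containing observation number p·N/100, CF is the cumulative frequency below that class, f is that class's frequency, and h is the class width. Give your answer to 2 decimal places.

N = 82; target position k = 50/100 · 82 = 41.
Cumulative frequencies: 8, 16, 25, 45, 69, 82.
Observation 41 falls in the class 65 – <70.
L = 65, CF = 25, f = 20, h = 5.
P50 = 65 + ((41 − 25)/20)·5 = 65 + 4 = 69.

69.00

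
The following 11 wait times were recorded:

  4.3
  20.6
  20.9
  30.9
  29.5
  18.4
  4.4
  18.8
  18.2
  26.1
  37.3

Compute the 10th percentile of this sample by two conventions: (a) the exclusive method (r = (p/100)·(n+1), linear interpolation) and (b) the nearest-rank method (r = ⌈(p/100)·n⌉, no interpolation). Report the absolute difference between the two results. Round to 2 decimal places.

0.08

Sorted: 4.3, 4.4, 18.2, 18.4, 18.8, 20.6, 20.9, 26.1, 29.5, 30.9, 37.3.
n = 11.
(a) r = 1.2; between ranks 1 (4.3) and 2 (4.4): 4.32.
(b) the nearest-rank method: rank 2 → 4.4.
|4.32 − 4.4| = 0.08.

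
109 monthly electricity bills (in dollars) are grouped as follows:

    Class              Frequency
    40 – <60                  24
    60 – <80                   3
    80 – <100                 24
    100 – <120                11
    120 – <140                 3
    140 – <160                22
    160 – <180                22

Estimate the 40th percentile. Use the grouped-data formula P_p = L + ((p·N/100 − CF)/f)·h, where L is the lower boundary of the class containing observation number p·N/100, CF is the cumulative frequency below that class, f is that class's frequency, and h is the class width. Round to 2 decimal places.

93.83

N = 109; target position k = 40/100 · 109 = 43.6.
Cumulative frequencies: 24, 27, 51, 62, 65, 87, 109.
Observation 43.6 falls in the class 80 – <100.
L = 80, CF = 27, f = 24, h = 20.
P40 = 80 + ((43.6 − 27)/24)·20 = 80 + 13.8333 = 93.8333.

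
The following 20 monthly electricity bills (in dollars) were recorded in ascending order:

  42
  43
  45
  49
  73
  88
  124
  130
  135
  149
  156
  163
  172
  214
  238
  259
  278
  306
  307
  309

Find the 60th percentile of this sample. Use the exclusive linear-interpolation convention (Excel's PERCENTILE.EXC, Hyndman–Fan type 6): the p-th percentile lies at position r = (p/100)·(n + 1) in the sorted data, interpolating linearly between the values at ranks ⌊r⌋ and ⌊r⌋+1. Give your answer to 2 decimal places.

168.40

n = 20.
r = (60/100)·(20 + 1) = 12.6.
Rank 12 is 163 and rank 13 is 172.
Interpolate: 163 + 0.6·(172 − 163) = 163 + 0.6·9 = 168.4.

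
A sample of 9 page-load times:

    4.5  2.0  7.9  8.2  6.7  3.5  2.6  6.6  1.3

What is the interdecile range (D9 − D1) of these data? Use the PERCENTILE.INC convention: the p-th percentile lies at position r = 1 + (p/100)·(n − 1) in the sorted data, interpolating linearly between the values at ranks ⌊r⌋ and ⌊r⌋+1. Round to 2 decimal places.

6.10

Sorted: 1.3, 2.0, 2.6, 3.5, 4.5, 6.6, 6.7, 7.9, 8.2.
n = 9.
P10: r = 1.8; ranks 1–2 are 1.3, 2.0; interpolating gives 1.86.
P90: r = 8.2; ranks 8–9 are 7.9, 8.2; interpolating gives 7.96.
Difference: 7.96 − 1.86 = 6.1.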